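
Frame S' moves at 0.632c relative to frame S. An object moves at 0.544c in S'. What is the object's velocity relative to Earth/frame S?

u = (u' + v)/(1 + u'v/c²)
Numerator: 0.544 + 0.632 = 1.176
Denominator: 1 + 0.343808 = 1.343808
u = 1.176/1.343808 = 0.8751c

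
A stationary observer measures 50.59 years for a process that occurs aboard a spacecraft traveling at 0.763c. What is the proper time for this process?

Dilated time Δt = 50.59 years
γ = 1/√(1 - 0.763²) = 1.547
Δt₀ = Δt/γ = 50.59/1.547 = 32.70 years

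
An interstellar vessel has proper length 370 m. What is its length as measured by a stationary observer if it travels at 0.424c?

Proper length L₀ = 370 m
γ = 1/√(1 - 0.424²) = 1.104
L = L₀/γ = 370/1.104 = 335.1 m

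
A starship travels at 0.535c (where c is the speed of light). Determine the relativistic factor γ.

v/c = 0.535, so (v/c)² = 0.286225
1 - (v/c)² = 0.713775
γ = 1/√(0.713775) = 1.184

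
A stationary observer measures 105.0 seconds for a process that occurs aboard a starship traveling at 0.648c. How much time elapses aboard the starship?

Dilated time Δt = 105.0 seconds
γ = 1/√(1 - 0.648²) = 1.313
Δt₀ = Δt/γ = 105.0/1.313 = 79.97 seconds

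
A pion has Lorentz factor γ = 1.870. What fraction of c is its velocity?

From γ = 1/√(1 - v²/c²):
1/γ² = 1/1.870² = 0.2860
v²/c² = 1 - 0.2860 = 0.7140
v/c = √(0.7140) = 0.8450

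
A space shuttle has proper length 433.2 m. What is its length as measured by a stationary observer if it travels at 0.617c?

Proper length L₀ = 433.2 m
γ = 1/√(1 - 0.617²) = 1.2707
L = L₀/γ = 433.2/1.2707 = 340.9 m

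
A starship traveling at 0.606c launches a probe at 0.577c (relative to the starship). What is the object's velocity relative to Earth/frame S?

u = (u' + v)/(1 + u'v/c²)
Numerator: 0.577 + 0.606 = 1.183
Denominator: 1 + 0.349662 = 1.349662
u = 1.183/1.349662 = 0.8765c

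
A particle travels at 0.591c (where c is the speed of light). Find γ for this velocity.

v/c = 0.591, so (v/c)² = 0.349281
1 - (v/c)² = 0.650719
γ = 1/√(0.650719) = 1.240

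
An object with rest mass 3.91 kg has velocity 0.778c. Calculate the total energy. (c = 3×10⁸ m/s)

γ = 1/√(1 - 0.778²) = 1.5917
mc² = 3.91 × (3×10⁸)² = 3.519×10¹⁷ J
E = γmc² = 1.5917 × 3.519×10¹⁷ = 5.601×10¹⁷ J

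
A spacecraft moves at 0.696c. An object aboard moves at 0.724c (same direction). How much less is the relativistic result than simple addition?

Classical: u' + v = 0.724 + 0.696 = 1.42c
Relativistic: u = (0.724 + 0.696)/(1 + 0.503904) = 1.42/1.503904 = 0.9442c
Difference: 1.42 - 0.9442 = 0.4758c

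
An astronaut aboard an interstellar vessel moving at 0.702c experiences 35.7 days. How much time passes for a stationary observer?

Proper time Δt₀ = 35.7 days
γ = 1/√(1 - 0.702²) = 1.4041
Δt = γΔt₀ = 1.4041 × 35.7 = 50.13 days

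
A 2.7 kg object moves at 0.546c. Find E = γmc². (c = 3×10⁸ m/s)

γ = 1/√(1 - 0.546²) = 1.194
mc² = 2.7 × (3×10⁸)² = 2.430×10¹⁷ J
E = γmc² = 1.194 × 2.430×10¹⁷ = 2.901×10¹⁷ J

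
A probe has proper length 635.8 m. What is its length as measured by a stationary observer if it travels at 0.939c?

Proper length L₀ = 635.8 m
γ = 1/√(1 - 0.939²) = 2.9077
L = L₀/γ = 635.8/2.9077 = 218.7 m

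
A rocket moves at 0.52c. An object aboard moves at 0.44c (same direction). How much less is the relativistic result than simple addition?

Classical: u' + v = 0.44 + 0.52 = 0.96c
Relativistic: u = (0.44 + 0.52)/(1 + 0.2288) = 0.96/1.2288 = 0.78125c
Difference: 0.96 - 0.78125 = 0.1788c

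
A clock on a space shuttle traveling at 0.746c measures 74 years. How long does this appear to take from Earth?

Proper time Δt₀ = 74 years
γ = 1/√(1 - 0.746²) = 1.502
Δt = γΔt₀ = 1.502 × 74 = 111.1 years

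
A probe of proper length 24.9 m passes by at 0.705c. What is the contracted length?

Proper length L₀ = 24.9 m
γ = 1/√(1 - 0.705²) = 1.410
L = L₀/γ = 24.9/1.410 = 17.66 m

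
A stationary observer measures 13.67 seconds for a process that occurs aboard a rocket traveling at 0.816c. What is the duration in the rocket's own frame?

Dilated time Δt = 13.67 seconds
γ = 1/√(1 - 0.816²) = 1.730
Δt₀ = Δt/γ = 13.67/1.730 = 7.902 seconds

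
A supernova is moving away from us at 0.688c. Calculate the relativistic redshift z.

β = 0.688
(1+β)/(1-β) = 1.688/0.312 = 5.410
√(5.410) = 2.326
z = 2.326 - 1 = 1.326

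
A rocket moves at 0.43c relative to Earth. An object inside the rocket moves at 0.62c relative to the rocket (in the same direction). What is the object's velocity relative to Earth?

u = (u' + v)/(1 + u'v/c²)
Numerator: 0.62 + 0.43 = 1.05
Denominator: 1 + 0.2666 = 1.2666
u = 1.05/1.2666 = 0.8290c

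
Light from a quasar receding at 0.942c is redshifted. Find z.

β = 0.942
(1+β)/(1-β) = 1.942/0.058 = 33.48
√(33.48) = 5.786
z = 5.786 - 1 = 4.786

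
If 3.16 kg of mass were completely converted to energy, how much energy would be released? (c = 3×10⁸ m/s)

Using E = mc²:
c² = (3×10⁸)² = 9×10¹⁶ m²/s²
E = 3.16 × 9×10¹⁶ = 2.844×10¹⁷ J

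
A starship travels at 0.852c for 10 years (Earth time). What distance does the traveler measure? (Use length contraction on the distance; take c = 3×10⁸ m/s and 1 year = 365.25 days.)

Earth distance: d = v × t = 0.852c × 10 yr = 8.066×10¹⁶ m
γ = 1.910
d' = d/γ = 8.066×10¹⁶/1.910 = 4.223×10¹⁶ m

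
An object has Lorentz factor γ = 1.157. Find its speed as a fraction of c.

From γ = 1/√(1 - v²/c²):
1/γ² = 1/1.157² = 0.7470
v²/c² = 1 - 0.7470 = 0.2530
v/c = √(0.2530) = 0.5030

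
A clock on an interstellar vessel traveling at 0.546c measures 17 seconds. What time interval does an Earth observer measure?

Proper time Δt₀ = 17 seconds
γ = 1/√(1 - 0.546²) = 1.1936
Δt = γΔt₀ = 1.1936 × 17 = 20.29 seconds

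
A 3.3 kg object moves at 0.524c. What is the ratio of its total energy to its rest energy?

E = γmc², E₀ = mc²
E/E₀ = γ = 1/√(1 - 0.524²) = 1.174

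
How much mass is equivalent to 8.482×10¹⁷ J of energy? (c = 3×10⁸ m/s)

From E = mc², we get m = E/c²
c² = (3×10⁸)² = 9×10¹⁶ m²/s²
m = 8.482×10¹⁷ / 9×10¹⁶ = 9.424 kg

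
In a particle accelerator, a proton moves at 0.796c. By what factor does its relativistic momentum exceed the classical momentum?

p_rel = γmv, p_class = mv
Ratio = γ = 1/√(1 - 0.796²)
= 1/√(0.366384) = 1.652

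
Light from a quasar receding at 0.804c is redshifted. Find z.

β = 0.804
(1+β)/(1-β) = 1.804/0.196 = 9.204
√(9.204) = 3.034
z = 3.034 - 1 = 2.034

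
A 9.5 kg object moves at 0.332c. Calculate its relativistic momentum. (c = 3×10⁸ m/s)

γ = 1/√(1 - 0.332²) = 1.060
v = 0.332 × 3×10⁸ = 9.960×10⁷ m/s
p = γmv = 1.060 × 9.5 × 9.960×10⁷ = 1.003×10⁹ kg·m/s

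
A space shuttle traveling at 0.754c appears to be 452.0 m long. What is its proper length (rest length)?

Contracted length L = 452.0 m
γ = 1/√(1 - 0.754²) = 1.5224
L₀ = γL = 1.5224 × 452.0 = 688.1 m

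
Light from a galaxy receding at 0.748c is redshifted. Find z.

β = 0.748
(1+β)/(1-β) = 1.748/0.252 = 6.937
√(6.937) = 2.634
z = 2.634 - 1 = 1.634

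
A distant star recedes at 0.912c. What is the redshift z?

β = 0.912
(1+β)/(1-β) = 1.912/0.088 = 21.727
√(21.727) = 4.661
z = 4.661 - 1 = 3.661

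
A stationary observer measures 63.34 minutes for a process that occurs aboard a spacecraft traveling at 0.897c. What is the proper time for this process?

Dilated time Δt = 63.34 minutes
γ = 1/√(1 - 0.897²) = 2.262
Δt₀ = Δt/γ = 63.34/2.262 = 28.00 minutes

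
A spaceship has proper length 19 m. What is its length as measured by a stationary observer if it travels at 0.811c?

Proper length L₀ = 19 m
γ = 1/√(1 - 0.811²) = 1.709
L = L₀/γ = 19/1.709 = 11.12 m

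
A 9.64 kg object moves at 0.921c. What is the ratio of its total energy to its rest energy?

E = γmc², E₀ = mc²
E/E₀ = γ = 1/√(1 - 0.921²) = 2.567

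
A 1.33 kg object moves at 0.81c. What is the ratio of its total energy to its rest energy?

E = γmc², E₀ = mc²
E/E₀ = γ = 1/√(1 - 0.81²) = 1.705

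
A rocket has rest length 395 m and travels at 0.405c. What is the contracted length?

Proper length L₀ = 395 m
γ = 1/√(1 - 0.405²) = 1.0937
L = L₀/γ = 395/1.0937 = 361.2 m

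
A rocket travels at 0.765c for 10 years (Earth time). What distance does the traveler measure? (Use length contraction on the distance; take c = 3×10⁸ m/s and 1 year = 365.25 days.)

Earth distance: d = v × t = 0.765c × 10 yr = 7.2425×10¹⁶ m
γ = 1.5527
d' = d/γ = 7.2425×10¹⁶/1.5527 = 4.664×10¹⁶ m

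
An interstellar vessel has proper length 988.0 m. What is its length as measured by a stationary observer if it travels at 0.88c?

Proper length L₀ = 988.0 m
γ = 1/√(1 - 0.88²) = 2.1054
L = L₀/γ = 988.0/2.1054 = 469.3 m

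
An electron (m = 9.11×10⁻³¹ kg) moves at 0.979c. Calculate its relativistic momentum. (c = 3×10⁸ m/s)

γ = 1/√(1 - 0.979²) = 4.905
v = 0.979 × 3×10⁸ = 2.937×10⁸ m/s
p = γmv = 4.905 × 9.11×10⁻³¹ × 2.937×10⁸ = 1.312×10⁻²¹ kg·m/s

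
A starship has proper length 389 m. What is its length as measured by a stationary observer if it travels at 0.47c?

Proper length L₀ = 389 m
γ = 1/√(1 - 0.47²) = 1.1329
L = L₀/γ = 389/1.1329 = 343.4 m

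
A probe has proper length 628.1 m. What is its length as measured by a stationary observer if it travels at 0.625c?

Proper length L₀ = 628.1 m
γ = 1/√(1 - 0.625²) = 1.281
L = L₀/γ = 628.1/1.281 = 490.3 m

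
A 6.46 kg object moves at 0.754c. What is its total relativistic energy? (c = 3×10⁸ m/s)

γ = 1/√(1 - 0.754²) = 1.5224
mc² = 6.46 × (3×10⁸)² = 5.814×10¹⁷ J
E = γmc² = 1.5224 × 5.814×10¹⁷ = 8.851×10¹⁷ J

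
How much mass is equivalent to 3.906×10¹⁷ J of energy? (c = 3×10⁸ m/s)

From E = mc², we get m = E/c²
c² = (3×10⁸)² = 9×10¹⁶ m²/s²
m = 3.906×10¹⁷ / 9×10¹⁶ = 4.340 kg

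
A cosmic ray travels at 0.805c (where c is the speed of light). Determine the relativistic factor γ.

v/c = 0.805, so (v/c)² = 0.648025
1 - (v/c)² = 0.351975
γ = 1/√(0.351975) = 1.686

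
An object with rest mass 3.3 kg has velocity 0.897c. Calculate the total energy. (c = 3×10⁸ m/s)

γ = 1/√(1 - 0.897²) = 2.2623
mc² = 3.3 × (3×10⁸)² = 2.970×10¹⁷ J
E = γmc² = 2.2623 × 2.970×10¹⁷ = 6.719×10¹⁷ J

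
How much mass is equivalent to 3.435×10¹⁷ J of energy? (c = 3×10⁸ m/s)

From E = mc², we get m = E/c²
c² = (3×10⁸)² = 9×10¹⁶ m²/s²
m = 3.435×10¹⁷ / 9×10¹⁶ = 3.817 kg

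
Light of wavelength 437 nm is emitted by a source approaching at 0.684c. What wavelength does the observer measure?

β = 0.684
Wavelength Doppler factor = √(0.316/1.684) = √(0.18765) = 0.4332
λ_obs = 437 × 0.4332 = 189.3 nm (blueshift)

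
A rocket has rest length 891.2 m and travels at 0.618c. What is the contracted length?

Proper length L₀ = 891.2 m
γ = 1/√(1 - 0.618²) = 1.272
L = L₀/γ = 891.2/1.272 = 700.6 m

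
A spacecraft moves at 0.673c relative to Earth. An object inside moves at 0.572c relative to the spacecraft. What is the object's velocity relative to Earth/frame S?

u = (u' + v)/(1 + u'v/c²)
Numerator: 0.572 + 0.673 = 1.245
Denominator: 1 + 0.384956 = 1.384956
u = 1.245/1.384956 = 0.8989c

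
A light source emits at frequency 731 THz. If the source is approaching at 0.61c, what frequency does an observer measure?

β = v/c = 0.61
(1+β)/(1-β) = 1.61/0.39 = 4.128
Doppler factor = √(4.128) = 2.032
f_obs = 731 × 2.032 = 1485 THz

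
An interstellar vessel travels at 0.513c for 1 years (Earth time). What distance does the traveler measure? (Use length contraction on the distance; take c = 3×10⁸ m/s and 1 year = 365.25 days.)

Earth distance: d = v × t = 0.513c × 1 yr = 4.857×10¹⁵ m
γ = 1.165
d' = d/γ = 4.857×10¹⁵/1.165 = 4.169×10¹⁵ m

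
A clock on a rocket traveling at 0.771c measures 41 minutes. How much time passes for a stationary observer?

Proper time Δt₀ = 41 minutes
γ = 1/√(1 - 0.771²) = 1.5703
Δt = γΔt₀ = 1.5703 × 41 = 64.38 minutes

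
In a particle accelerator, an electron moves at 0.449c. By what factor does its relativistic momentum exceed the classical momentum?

p_rel = γmv, p_class = mv
Ratio = γ = 1/√(1 - 0.449²)
= 1/√(0.798399) = 1.119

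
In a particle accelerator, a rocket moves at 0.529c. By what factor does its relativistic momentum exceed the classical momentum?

p_rel = γmv, p_class = mv
Ratio = γ = 1/√(1 - 0.529²)
= 1/√(0.720159) = 1.178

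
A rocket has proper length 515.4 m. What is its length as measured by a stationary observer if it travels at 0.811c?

Proper length L₀ = 515.4 m
γ = 1/√(1 - 0.811²) = 1.7093
L = L₀/γ = 515.4/1.7093 = 301.5 m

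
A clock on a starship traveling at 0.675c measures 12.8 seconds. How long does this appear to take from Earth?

Proper time Δt₀ = 12.8 seconds
γ = 1/√(1 - 0.675²) = 1.3553
Δt = γΔt₀ = 1.3553 × 12.8 = 17.35 seconds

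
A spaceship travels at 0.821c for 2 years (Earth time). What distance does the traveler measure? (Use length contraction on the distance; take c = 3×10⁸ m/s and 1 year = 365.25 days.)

Earth distance: d = v × t = 0.821c × 2 yr = 1.5545×10¹⁶ m
γ = 1.7515
d' = d/γ = 1.5545×10¹⁶/1.7515 = 8.875×10¹⁵ m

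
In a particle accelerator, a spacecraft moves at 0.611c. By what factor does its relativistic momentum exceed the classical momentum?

p_rel = γmv, p_class = mv
Ratio = γ = 1/√(1 - 0.611²)
= 1/√(0.626679) = 1.263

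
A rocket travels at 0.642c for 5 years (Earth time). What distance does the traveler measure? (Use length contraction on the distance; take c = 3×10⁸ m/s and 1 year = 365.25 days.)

Earth distance: d = v × t = 0.642c × 5 yr = 3.0390×10¹⁶ m
γ = 1.3043
d' = d/γ = 3.0390×10¹⁶/1.3043 = 2.330×10¹⁶ m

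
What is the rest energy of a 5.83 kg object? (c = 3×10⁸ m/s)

c² = (3×10⁸)² = 9.000×10¹⁶ m²/s²
E₀ = mc² = 5.83 × 9.000×10¹⁶ = 5.247×10¹⁷ J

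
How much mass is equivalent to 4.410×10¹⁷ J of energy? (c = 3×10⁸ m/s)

From E = mc², we get m = E/c²
c² = (3×10⁸)² = 9×10¹⁶ m²/s²
m = 4.410×10¹⁷ / 9×10¹⁶ = 4.900 kg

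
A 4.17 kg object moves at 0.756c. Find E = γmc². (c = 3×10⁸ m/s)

γ = 1/√(1 - 0.756²) = 1.52772
mc² = 4.17 × (3×10⁸)² = 3.753×10¹⁷ J
E = γmc² = 1.52772 × 3.753×10¹⁷ = 5.734×10¹⁷ J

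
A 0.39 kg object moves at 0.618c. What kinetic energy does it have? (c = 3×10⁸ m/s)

γ = 1/√(1 - 0.618²) = 1.27198
γ - 1 = 0.27198
KE = (γ-1)mc² = 0.27198 × 0.39 × (3×10⁸)² = 9.546×10¹⁵ J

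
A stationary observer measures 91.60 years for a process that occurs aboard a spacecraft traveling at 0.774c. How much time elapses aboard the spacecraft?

Dilated time Δt = 91.60 years
γ = 1/√(1 - 0.774²) = 1.5793
Δt₀ = Δt/γ = 91.60/1.5793 = 58.00 years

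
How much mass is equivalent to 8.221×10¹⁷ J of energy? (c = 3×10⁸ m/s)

From E = mc², we get m = E/c²
c² = (3×10⁸)² = 9×10¹⁶ m²/s²
m = 8.221×10¹⁷ / 9×10¹⁶ = 9.134 kg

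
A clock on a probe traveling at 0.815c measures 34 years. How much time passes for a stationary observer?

Proper time Δt₀ = 34 years
γ = 1/√(1 - 0.815²) = 1.726
Δt = γΔt₀ = 1.726 × 34 = 58.68 years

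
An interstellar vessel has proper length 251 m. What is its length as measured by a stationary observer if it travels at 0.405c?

Proper length L₀ = 251 m
γ = 1/√(1 - 0.405²) = 1.0937
L = L₀/γ = 251/1.0937 = 229.5 m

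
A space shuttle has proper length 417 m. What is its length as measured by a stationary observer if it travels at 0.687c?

Proper length L₀ = 417 m
γ = 1/√(1 - 0.687²) = 1.3762
L = L₀/γ = 417/1.3762 = 303.0 m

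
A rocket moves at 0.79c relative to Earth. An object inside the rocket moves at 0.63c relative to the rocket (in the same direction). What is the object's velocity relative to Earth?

u = (u' + v)/(1 + u'v/c²)
Numerator: 0.63 + 0.79 = 1.42
Denominator: 1 + 0.4977 = 1.4977
u = 1.42/1.4977 = 0.9481c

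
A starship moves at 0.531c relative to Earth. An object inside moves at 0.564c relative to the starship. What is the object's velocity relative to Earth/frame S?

u = (u' + v)/(1 + u'v/c²)
Numerator: 0.564 + 0.531 = 1.095
Denominator: 1 + 0.299484 = 1.299484
u = 1.095/1.299484 = 0.8426c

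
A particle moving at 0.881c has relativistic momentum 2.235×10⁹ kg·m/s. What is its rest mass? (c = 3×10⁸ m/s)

γ = 1/√(1 - 0.881²) = 2.1136
v = 0.881 × 3×10⁸ = 2.643×10⁸ m/s
m = p/(γv) = 2.235×10⁹/(2.1136 × 2.643×10⁸) = 4.001 kg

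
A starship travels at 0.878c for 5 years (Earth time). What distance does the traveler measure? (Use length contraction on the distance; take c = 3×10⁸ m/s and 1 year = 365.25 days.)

Earth distance: d = v × t = 0.878c × 5 yr = 4.156×10¹⁶ m
γ = 2.089
d' = d/γ = 4.156×10¹⁶/2.089 = 1.989×10¹⁶ m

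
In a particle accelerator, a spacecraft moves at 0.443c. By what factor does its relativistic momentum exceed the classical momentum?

p_rel = γmv, p_class = mv
Ratio = γ = 1/√(1 - 0.443²)
= 1/√(0.803751) = 1.115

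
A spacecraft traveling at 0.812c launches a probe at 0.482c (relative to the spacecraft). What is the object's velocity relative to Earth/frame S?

u = (u' + v)/(1 + u'v/c²)
Numerator: 0.482 + 0.812 = 1.294
Denominator: 1 + 0.391384 = 1.391384
u = 1.294/1.391384 = 0.9300c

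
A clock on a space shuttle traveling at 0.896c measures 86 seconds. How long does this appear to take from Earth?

Proper time Δt₀ = 86 seconds
γ = 1/√(1 - 0.896²) = 2.252
Δt = γΔt₀ = 2.252 × 86 = 193.7 seconds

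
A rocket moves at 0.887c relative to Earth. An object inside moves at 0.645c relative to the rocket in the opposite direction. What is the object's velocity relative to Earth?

Object's velocity in rocket frame is u' = -0.645c
u = (u' + v)/(1 + u'v/c²) = (v - 0.645)/(1 - 0.645·v/c²)
Numerator: 0.887 - 0.645 = 0.242
Denominator: 1 - 0.572115 = 0.427885
u = 0.242/0.427885 = 0.5656c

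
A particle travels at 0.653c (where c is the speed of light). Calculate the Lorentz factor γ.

v/c = 0.653, so (v/c)² = 0.426409
1 - (v/c)² = 0.573591
γ = 1/√(0.573591) = 1.320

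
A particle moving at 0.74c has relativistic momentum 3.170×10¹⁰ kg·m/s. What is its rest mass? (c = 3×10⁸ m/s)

γ = 1/√(1 - 0.74²) = 1.4868
v = 0.74 × 3×10⁸ = 2.220×10⁸ m/s
m = p/(γv) = 3.170×10¹⁰/(1.4868 × 2.220×10⁸) = 96.04 kg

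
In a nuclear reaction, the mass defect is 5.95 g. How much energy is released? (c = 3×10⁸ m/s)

Convert mass defect: Δm = 5.95 g = 0.00595 kg
E = Δm·c² = 0.00595 × (3×10⁸)²
= 0.00595 × 9×10¹⁶ = 5.355×10¹⁴ J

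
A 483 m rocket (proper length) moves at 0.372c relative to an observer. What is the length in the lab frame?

Proper length L₀ = 483 m
γ = 1/√(1 - 0.372²) = 1.0773
L = L₀/γ = 483/1.0773 = 448.3 m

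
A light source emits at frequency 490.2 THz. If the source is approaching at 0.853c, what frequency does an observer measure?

β = v/c = 0.853
(1+β)/(1-β) = 1.853/0.147 = 12.605
Doppler factor = √(12.605) = 3.550
f_obs = 490.2 × 3.550 = 1740 THz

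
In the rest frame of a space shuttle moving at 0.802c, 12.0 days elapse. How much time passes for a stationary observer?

Proper time Δt₀ = 12.0 days
γ = 1/√(1 - 0.802²) = 1.674
Δt = γΔt₀ = 1.674 × 12.0 = 20.09 days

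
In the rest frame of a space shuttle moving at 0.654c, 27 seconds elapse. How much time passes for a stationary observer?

Proper time Δt₀ = 27 seconds
γ = 1/√(1 - 0.654²) = 1.322
Δt = γΔt₀ = 1.322 × 27 = 35.69 seconds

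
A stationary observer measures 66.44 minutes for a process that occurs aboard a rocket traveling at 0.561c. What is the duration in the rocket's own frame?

Dilated time Δt = 66.44 minutes
γ = 1/√(1 - 0.561²) = 1.208
Δt₀ = Δt/γ = 66.44/1.208 = 55.00 minutes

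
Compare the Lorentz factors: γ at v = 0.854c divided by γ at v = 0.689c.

γ₁ = 1/√(1 - 0.854²) = 1.922
γ₂ = 1/√(1 - 0.689²) = 1.380
γ₁/γ₂ = 1.922/1.380 = 1.393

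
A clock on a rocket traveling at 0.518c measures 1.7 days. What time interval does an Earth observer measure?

Proper time Δt₀ = 1.7 days
γ = 1/√(1 - 0.518²) = 1.169
Δt = γΔt₀ = 1.169 × 1.7 = 1.987 days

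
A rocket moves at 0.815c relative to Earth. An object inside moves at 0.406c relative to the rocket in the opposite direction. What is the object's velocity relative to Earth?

Object's velocity in rocket frame is u' = -0.406c
u = (u' + v)/(1 + u'v/c²) = (v - 0.406)/(1 - 0.406·v/c²)
Numerator: 0.815 - 0.406 = 0.409
Denominator: 1 - 0.33089 = 0.66911
u = 0.409/0.66911 = 0.6113c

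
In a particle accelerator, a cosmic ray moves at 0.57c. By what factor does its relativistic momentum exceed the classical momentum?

p_rel = γmv, p_class = mv
Ratio = γ = 1/√(1 - 0.57²)
= 1/√(0.6751) = 1.217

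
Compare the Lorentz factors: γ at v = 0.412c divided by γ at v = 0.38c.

γ₁ = 1/√(1 - 0.412²) = 1.097
γ₂ = 1/√(1 - 0.38²) = 1.081
γ₁/γ₂ = 1.097/1.081 = 1.015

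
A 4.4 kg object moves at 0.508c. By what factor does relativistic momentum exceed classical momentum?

p_rel = γmv, p_class = mv
Ratio = γ = 1/√(1 - 0.508²) = 1.161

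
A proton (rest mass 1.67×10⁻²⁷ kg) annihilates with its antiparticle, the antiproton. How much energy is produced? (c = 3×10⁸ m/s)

Both particles have the same rest mass, so total mass = 2m
E = 2m·c² = 2 × 1.67×10⁻²⁷ × (3×10⁸)²
= 2 × 1.67×10⁻²⁷ × 9×10¹⁶
= 3.006×10⁻¹⁰ J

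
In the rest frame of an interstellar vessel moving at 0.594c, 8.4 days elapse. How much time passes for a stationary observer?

Proper time Δt₀ = 8.4 days
γ = 1/√(1 - 0.594²) = 1.243
Δt = γΔt₀ = 1.243 × 8.4 = 10.44 days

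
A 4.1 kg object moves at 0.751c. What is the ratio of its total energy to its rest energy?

E = γmc², E₀ = mc²
E/E₀ = γ = 1/√(1 - 0.751²) = 1.514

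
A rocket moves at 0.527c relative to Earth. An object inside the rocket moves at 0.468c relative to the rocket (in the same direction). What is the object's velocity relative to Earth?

u = (u' + v)/(1 + u'v/c²)
Numerator: 0.468 + 0.527 = 0.995
Denominator: 1 + 0.246636 = 1.246636
u = 0.995/1.246636 = 0.7981c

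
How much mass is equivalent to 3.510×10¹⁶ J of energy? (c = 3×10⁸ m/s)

From E = mc², we get m = E/c²
c² = (3×10⁸)² = 9×10¹⁶ m²/s²
m = 3.510×10¹⁶ / 9×10¹⁶ = 0.3900 kg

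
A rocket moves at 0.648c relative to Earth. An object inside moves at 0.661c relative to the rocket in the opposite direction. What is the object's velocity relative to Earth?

Object's velocity in rocket frame is u' = -0.661c
u = (u' + v)/(1 + u'v/c²) = (v - 0.661)/(1 - 0.661·v/c²)
Numerator: 0.648 - 0.661 = -0.013
Denominator: 1 - 0.428328 = 0.571672
u = -0.013/0.571672 = -0.02274c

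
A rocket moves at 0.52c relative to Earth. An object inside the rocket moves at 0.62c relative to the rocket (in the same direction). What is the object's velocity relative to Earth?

u = (u' + v)/(1 + u'v/c²)
Numerator: 0.62 + 0.52 = 1.14
Denominator: 1 + 0.3224 = 1.3224
u = 1.14/1.3224 = 0.8621c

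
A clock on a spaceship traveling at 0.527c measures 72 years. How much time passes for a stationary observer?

Proper time Δt₀ = 72 years
γ = 1/√(1 - 0.527²) = 1.1767
Δt = γΔt₀ = 1.1767 × 72 = 84.72 years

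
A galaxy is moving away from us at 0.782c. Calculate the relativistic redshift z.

β = 0.782
(1+β)/(1-β) = 1.782/0.218 = 8.174
√(8.174) = 2.859
z = 2.859 - 1 = 1.859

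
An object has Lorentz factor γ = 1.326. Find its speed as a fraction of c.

From γ = 1/√(1 - v²/c²):
1/γ² = 1/1.326² = 0.5687
v²/c² = 1 - 0.5687 = 0.4313
v/c = √(0.4313) = 0.6567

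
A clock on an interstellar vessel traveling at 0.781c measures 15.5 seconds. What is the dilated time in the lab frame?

Proper time Δt₀ = 15.5 seconds
γ = 1/√(1 - 0.781²) = 1.601
Δt = γΔt₀ = 1.601 × 15.5 = 24.82 seconds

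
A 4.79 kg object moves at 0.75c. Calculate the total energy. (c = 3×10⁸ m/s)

γ = 1/√(1 - 0.75²) = 1.512
mc² = 4.79 × (3×10⁸)² = 4.311×10¹⁷ J
E = γmc² = 1.512 × 4.311×10¹⁷ = 6.518×10¹⁷ J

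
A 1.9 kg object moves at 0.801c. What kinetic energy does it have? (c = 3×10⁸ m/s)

γ = 1/√(1 - 0.801²) = 1.6704
γ - 1 = 0.6704
KE = (γ-1)mc² = 0.6704 × 1.9 × (3×10⁸)² = 1.146×10¹⁷ J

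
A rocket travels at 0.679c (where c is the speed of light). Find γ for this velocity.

v/c = 0.679, so (v/c)² = 0.461041
1 - (v/c)² = 0.538959
γ = 1/√(0.538959) = 1.362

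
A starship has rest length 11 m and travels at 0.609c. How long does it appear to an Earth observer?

Proper length L₀ = 11 m
γ = 1/√(1 - 0.609²) = 1.2608
L = L₀/γ = 11/1.2608 = 8.725 m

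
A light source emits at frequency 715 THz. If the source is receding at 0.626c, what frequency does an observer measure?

β = v/c = 0.626
(1-β)/(1+β) = 0.374/1.626 = 0.2300
Doppler factor = √(0.2300) = 0.4796
f_obs = 715 × 0.4796 = 342.9 THz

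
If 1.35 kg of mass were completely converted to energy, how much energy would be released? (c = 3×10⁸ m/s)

Using E = mc²:
c² = (3×10⁸)² = 9×10¹⁶ m²/s²
E = 1.35 × 9×10¹⁶ = 1.215×10¹⁷ J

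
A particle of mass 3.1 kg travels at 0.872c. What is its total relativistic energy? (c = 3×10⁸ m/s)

γ = 1/√(1 - 0.872²) = 2.043
mc² = 3.1 × (3×10⁸)² = 2.790×10¹⁷ J
E = γmc² = 2.043 × 2.790×10¹⁷ = 5.700×10¹⁷ J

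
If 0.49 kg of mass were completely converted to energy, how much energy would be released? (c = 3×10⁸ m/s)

Using E = mc²:
c² = (3×10⁸)² = 9×10¹⁶ m²/s²
E = 0.49 × 9×10¹⁶ = 4.410×10¹⁶ J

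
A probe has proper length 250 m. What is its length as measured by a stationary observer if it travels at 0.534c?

Proper length L₀ = 250 m
γ = 1/√(1 - 0.534²) = 1.1828
L = L₀/γ = 250/1.1828 = 211.4 m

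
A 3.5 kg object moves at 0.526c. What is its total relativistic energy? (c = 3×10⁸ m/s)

γ = 1/√(1 - 0.526²) = 1.176
mc² = 3.5 × (3×10⁸)² = 3.150×10¹⁷ J
E = γmc² = 1.176 × 3.150×10¹⁷ = 3.704×10¹⁷ J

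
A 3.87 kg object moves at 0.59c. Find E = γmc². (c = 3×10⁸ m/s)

γ = 1/√(1 - 0.59²) = 1.2385
mc² = 3.87 × (3×10⁸)² = 3.483×10¹⁷ J
E = γmc² = 1.2385 × 3.483×10¹⁷ = 4.314×10¹⁷ J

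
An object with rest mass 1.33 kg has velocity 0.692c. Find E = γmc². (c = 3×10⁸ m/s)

γ = 1/√(1 - 0.692²) = 1.385
mc² = 1.33 × (3×10⁸)² = 1.197×10¹⁷ J
E = γmc² = 1.385 × 1.197×10¹⁷ = 1.658×10¹⁷ J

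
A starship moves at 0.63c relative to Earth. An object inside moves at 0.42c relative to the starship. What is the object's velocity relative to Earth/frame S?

u = (u' + v)/(1 + u'v/c²)
Numerator: 0.42 + 0.63 = 1.05
Denominator: 1 + 0.2646 = 1.2646
u = 1.05/1.2646 = 0.8303c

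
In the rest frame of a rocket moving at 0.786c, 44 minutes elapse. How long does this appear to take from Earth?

Proper time Δt₀ = 44 minutes
γ = 1/√(1 - 0.786²) = 1.6175
Δt = γΔt₀ = 1.6175 × 44 = 71.17 minutes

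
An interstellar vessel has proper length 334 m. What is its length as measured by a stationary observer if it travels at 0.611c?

Proper length L₀ = 334 m
γ = 1/√(1 - 0.611²) = 1.263
L = L₀/γ = 334/1.263 = 264.4 m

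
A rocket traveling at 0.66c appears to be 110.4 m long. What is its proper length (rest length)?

Contracted length L = 110.4 m
γ = 1/√(1 - 0.66²) = 1.3311
L₀ = γL = 1.3311 × 110.4 = 147.0 m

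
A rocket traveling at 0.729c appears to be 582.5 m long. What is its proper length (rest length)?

Contracted length L = 582.5 m
γ = 1/√(1 - 0.729²) = 1.461
L₀ = γL = 1.461 × 582.5 = 851.0 m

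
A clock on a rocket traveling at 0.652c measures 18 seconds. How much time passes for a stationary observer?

Proper time Δt₀ = 18 seconds
γ = 1/√(1 - 0.652²) = 1.319
Δt = γΔt₀ = 1.319 × 18 = 23.74 seconds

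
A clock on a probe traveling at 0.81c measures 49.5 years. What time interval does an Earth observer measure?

Proper time Δt₀ = 49.5 years
γ = 1/√(1 - 0.81²) = 1.7052
Δt = γΔt₀ = 1.7052 × 49.5 = 84.41 years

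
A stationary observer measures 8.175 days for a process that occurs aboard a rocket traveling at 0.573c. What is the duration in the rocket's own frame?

Dilated time Δt = 8.175 days
γ = 1/√(1 - 0.573²) = 1.2202
Δt₀ = Δt/γ = 8.175/1.2202 = 6.700 days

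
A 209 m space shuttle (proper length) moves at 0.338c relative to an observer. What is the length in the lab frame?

Proper length L₀ = 209 m
γ = 1/√(1 - 0.338²) = 1.0625
L = L₀/γ = 209/1.0625 = 196.7 m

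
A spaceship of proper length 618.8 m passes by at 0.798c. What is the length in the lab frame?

Proper length L₀ = 618.8 m
γ = 1/√(1 - 0.798²) = 1.6593
L = L₀/γ = 618.8/1.6593 = 372.9 m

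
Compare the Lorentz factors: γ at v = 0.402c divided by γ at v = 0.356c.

γ₁ = 1/√(1 - 0.402²) = 1.092
γ₂ = 1/√(1 - 0.356²) = 1.070
γ₁/γ₂ = 1.092/1.070 = 1.021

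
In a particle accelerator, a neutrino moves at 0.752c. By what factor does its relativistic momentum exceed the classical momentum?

p_rel = γmv, p_class = mv
Ratio = γ = 1/√(1 - 0.752²)
= 1/√(0.434496) = 1.517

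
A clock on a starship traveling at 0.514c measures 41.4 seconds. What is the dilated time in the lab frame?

Proper time Δt₀ = 41.4 seconds
γ = 1/√(1 - 0.514²) = 1.1658
Δt = γΔt₀ = 1.1658 × 41.4 = 48.26 seconds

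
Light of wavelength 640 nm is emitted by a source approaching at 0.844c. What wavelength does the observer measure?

β = 0.844
Wavelength Doppler factor = √(0.156/1.844) = √(0.084599) = 0.290859
λ_obs = 640 × 0.290859 = 186.1 nm (blueshift)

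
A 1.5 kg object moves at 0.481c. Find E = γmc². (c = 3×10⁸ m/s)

γ = 1/√(1 - 0.481²) = 1.141
mc² = 1.5 × (3×10⁸)² = 1.350×10¹⁷ J
E = γmc² = 1.141 × 1.350×10¹⁷ = 1.540×10¹⁷ J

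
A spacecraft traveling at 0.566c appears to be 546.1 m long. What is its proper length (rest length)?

Contracted length L = 546.1 m
γ = 1/√(1 - 0.566²) = 1.213
L₀ = γL = 1.213 × 546.1 = 662.4 m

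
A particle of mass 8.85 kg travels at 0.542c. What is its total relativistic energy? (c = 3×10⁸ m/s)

γ = 1/√(1 - 0.542²) = 1.190
mc² = 8.85 × (3×10⁸)² = 7.965×10¹⁷ J
E = γmc² = 1.190 × 7.965×10¹⁷ = 9.478×10¹⁷ J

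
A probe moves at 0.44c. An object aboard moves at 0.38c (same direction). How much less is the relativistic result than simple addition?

Classical: u' + v = 0.38 + 0.44 = 0.82c
Relativistic: u = (0.38 + 0.44)/(1 + 0.1672) = 0.82/1.1672 = 0.7025c
Difference: 0.82 - 0.7025 = 0.1175c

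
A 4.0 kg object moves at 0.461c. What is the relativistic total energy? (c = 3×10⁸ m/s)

γ = 1/√(1 - 0.461²) = 1.127
mc² = 4.0 × (3×10⁸)² = 3.600×10¹⁷ J
E = γmc² = 1.127 × 3.600×10¹⁷ = 4.057×10¹⁷ J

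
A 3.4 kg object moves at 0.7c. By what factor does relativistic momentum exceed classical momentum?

p_rel = γmv, p_class = mv
Ratio = γ = 1/√(1 - 0.7²) = 1.400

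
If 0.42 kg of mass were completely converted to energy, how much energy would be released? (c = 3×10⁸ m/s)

Using E = mc²:
c² = (3×10⁸)² = 9×10¹⁶ m²/s²
E = 0.42 × 9×10¹⁶ = 3.780×10¹⁶ J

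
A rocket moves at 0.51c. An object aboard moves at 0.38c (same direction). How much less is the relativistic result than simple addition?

Classical: u' + v = 0.38 + 0.51 = 0.89c
Relativistic: u = (0.38 + 0.51)/(1 + 0.1938) = 0.89/1.1938 = 0.7455c
Difference: 0.89 - 0.7455 = 0.1445c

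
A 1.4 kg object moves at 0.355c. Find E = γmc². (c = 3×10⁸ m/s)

γ = 1/√(1 - 0.355²) = 1.070
mc² = 1.4 × (3×10⁸)² = 1.260×10¹⁷ J
E = γmc² = 1.070 × 1.260×10¹⁷ = 1.348×10¹⁷ J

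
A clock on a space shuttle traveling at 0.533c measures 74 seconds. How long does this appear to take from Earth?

Proper time Δt₀ = 74 seconds
γ = 1/√(1 - 0.533²) = 1.1819
Δt = γΔt₀ = 1.1819 × 74 = 87.46 seconds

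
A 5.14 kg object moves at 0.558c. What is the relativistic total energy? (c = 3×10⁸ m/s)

γ = 1/√(1 - 0.558²) = 1.2051
mc² = 5.14 × (3×10⁸)² = 4.626×10¹⁷ J
E = γmc² = 1.2051 × 4.626×10¹⁷ = 5.575×10¹⁷ J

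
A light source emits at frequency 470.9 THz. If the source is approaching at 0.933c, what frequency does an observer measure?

β = v/c = 0.933
(1+β)/(1-β) = 1.933/0.067 = 28.85
Doppler factor = √(28.85) = 5.371
f_obs = 470.9 × 5.371 = 2529 THz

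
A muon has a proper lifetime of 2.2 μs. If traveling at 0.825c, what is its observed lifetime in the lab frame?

Proper lifetime τ₀ = 2.2 μs
γ = 1/√(1 - 0.825²) = 1.7695
τ = γτ₀ = 1.7695 × 2.2 μs = 3.893 μs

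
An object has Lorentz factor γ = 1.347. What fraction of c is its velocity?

From γ = 1/√(1 - v²/c²):
1/γ² = 1/1.347² = 0.5511
v²/c² = 1 - 0.5511 = 0.4489
v/c = √(0.4489) = 0.6700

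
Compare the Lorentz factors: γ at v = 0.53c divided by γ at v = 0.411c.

γ₁ = 1/√(1 - 0.53²) = 1.179
γ₂ = 1/√(1 - 0.411²) = 1.097
γ₁/γ₂ = 1.179/1.097 = 1.075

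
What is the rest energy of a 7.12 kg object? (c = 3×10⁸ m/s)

c² = (3×10⁸)² = 9.000×10¹⁶ m²/s²
E₀ = mc² = 7.12 × 9.000×10¹⁶ = 6.408×10¹⁷ J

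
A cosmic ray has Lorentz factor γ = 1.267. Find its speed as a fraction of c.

From γ = 1/√(1 - v²/c²):
1/γ² = 1/1.267² = 0.6229
v²/c² = 1 - 0.6229 = 0.3771
v/c = √(0.3771) = 0.6141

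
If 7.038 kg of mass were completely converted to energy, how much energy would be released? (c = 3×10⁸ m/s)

Using E = mc²:
c² = (3×10⁸)² = 9×10¹⁶ m²/s²
E = 7.038 × 9×10¹⁶ = 6.334×10¹⁷ J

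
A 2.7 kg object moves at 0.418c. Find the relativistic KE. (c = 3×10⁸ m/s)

γ = 1/√(1 - 0.418²) = 1.1008
γ - 1 = 0.1008
KE = (γ-1)mc² = 0.1008 × 2.7 × (3×10⁸)² = 2.449×10¹⁶ J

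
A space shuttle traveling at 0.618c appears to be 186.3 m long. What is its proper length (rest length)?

Contracted length L = 186.3 m
γ = 1/√(1 - 0.618²) = 1.272
L₀ = γL = 1.272 × 186.3 = 237.0 m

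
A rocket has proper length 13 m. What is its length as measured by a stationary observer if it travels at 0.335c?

Proper length L₀ = 13 m
γ = 1/√(1 - 0.335²) = 1.061
L = L₀/γ = 13/1.061 = 12.25 m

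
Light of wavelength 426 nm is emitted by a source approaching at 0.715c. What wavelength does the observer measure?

β = 0.715
Wavelength Doppler factor = √(0.285/1.715) = √(0.1662) = 0.4077
λ_obs = 426 × 0.4077 = 173.7 nm (blueshift)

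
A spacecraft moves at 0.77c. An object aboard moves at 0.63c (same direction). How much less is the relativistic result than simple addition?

Classical: u' + v = 0.63 + 0.77 = 1.4c
Relativistic: u = (0.63 + 0.77)/(1 + 0.4851) = 1.4/1.4851 = 0.9427c
Difference: 1.4 - 0.9427 = 0.4573c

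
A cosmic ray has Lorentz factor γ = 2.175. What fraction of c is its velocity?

From γ = 1/√(1 - v²/c²):
1/γ² = 1/2.175² = 0.2114
v²/c² = 1 - 0.2114 = 0.7886
v/c = √(0.7886) = 0.8880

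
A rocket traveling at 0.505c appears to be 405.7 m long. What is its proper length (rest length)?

Contracted length L = 405.7 m
γ = 1/√(1 - 0.505²) = 1.1586
L₀ = γL = 1.1586 × 405.7 = 470.0 m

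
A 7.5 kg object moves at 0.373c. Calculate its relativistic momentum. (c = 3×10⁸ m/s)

γ = 1/√(1 - 0.373²) = 1.0778
v = 0.373 × 3×10⁸ = 1.119×10⁸ m/s
p = γmv = 1.0778 × 7.5 × 1.119×10⁸ = 9.045×10⁸ kg·m/s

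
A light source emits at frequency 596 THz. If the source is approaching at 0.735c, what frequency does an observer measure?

β = v/c = 0.735
(1+β)/(1-β) = 1.735/0.265 = 6.547
Doppler factor = √(6.547) = 2.559
f_obs = 596 × 2.559 = 1525 THz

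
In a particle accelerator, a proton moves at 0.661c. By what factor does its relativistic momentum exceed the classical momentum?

p_rel = γmv, p_class = mv
Ratio = γ = 1/√(1 - 0.661²)
= 1/√(0.563079) = 1.333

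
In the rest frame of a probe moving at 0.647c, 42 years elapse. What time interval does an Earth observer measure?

Proper time Δt₀ = 42 years
γ = 1/√(1 - 0.647²) = 1.3115
Δt = γΔt₀ = 1.3115 × 42 = 55.08 years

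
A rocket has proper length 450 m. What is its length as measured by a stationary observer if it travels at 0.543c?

Proper length L₀ = 450 m
γ = 1/√(1 - 0.543²) = 1.1909
L = L₀/γ = 450/1.1909 = 377.9 m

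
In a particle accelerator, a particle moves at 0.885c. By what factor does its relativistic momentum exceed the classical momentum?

p_rel = γmv, p_class = mv
Ratio = γ = 1/√(1 - 0.885²)
= 1/√(0.216775) = 2.148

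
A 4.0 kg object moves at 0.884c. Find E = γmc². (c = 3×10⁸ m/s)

γ = 1/√(1 - 0.884²) = 2.1391
mc² = 4.0 × (3×10⁸)² = 3.600×10¹⁷ J
E = γmc² = 2.1391 × 3.600×10¹⁷ = 7.701×10¹⁷ J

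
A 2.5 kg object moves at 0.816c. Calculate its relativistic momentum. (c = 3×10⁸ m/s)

γ = 1/√(1 - 0.816²) = 1.730
v = 0.816 × 3×10⁸ = 2.448×10⁸ m/s
p = γmv = 1.730 × 2.5 × 2.448×10⁸ = 1.059×10⁹ kg·m/s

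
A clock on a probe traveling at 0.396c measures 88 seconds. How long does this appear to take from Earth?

Proper time Δt₀ = 88 seconds
γ = 1/√(1 - 0.396²) = 1.089
Δt = γΔt₀ = 1.089 × 88 = 95.83 seconds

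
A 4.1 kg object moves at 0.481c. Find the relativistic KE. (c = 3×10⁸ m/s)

γ = 1/√(1 - 0.481²) = 1.14061
γ - 1 = 0.14061
KE = (γ-1)mc² = 0.14061 × 4.1 × (3×10⁸)² = 5.189×10¹⁶ J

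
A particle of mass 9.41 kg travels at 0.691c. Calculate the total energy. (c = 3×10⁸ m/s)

γ = 1/√(1 - 0.691²) = 1.3834
mc² = 9.41 × (3×10⁸)² = 8.469×10¹⁷ J
E = γmc² = 1.3834 × 8.469×10¹⁷ = 1.172×10¹⁸ J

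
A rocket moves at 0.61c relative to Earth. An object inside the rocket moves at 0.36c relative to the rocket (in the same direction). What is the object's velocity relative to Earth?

u = (u' + v)/(1 + u'v/c²)
Numerator: 0.36 + 0.61 = 0.97
Denominator: 1 + 0.2196 = 1.2196
u = 0.97/1.2196 = 0.7953c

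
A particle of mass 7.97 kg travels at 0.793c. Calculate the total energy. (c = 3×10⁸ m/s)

γ = 1/√(1 - 0.793²) = 1.641
mc² = 7.97 × (3×10⁸)² = 7.173×10¹⁷ J
E = γmc² = 1.641 × 7.173×10¹⁷ = 1.177×10¹⁸ J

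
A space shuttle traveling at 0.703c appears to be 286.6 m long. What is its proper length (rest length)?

Contracted length L = 286.6 m
γ = 1/√(1 - 0.703²) = 1.406
L₀ = γL = 1.406 × 286.6 = 403.0 m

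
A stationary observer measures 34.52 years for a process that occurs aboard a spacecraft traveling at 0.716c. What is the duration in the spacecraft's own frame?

Dilated time Δt = 34.52 years
γ = 1/√(1 - 0.716²) = 1.4325
Δt₀ = Δt/γ = 34.52/1.4325 = 24.10 years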